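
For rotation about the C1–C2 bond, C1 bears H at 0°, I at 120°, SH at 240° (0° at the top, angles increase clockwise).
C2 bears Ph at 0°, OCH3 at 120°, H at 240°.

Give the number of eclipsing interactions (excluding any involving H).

1

Non-H eclipsing pairs: I(120°)/OCH3(120°) — 1 interaction.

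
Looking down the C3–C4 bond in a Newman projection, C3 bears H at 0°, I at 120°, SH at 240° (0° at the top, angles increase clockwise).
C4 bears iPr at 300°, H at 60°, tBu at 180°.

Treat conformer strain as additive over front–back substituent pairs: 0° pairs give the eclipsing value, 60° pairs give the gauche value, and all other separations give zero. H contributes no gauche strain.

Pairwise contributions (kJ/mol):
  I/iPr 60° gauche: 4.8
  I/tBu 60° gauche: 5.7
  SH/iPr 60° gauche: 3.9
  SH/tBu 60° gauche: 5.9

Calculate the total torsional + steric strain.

15.5 kJ/mol

This conformer (staggered): I(120°)/tBu(180°) gauche 5.7; SH(240°)/iPr(300°) gauche 3.9; SH(240°)/tBu(180°) gauche 5.9 → 15.5 kJ/mol.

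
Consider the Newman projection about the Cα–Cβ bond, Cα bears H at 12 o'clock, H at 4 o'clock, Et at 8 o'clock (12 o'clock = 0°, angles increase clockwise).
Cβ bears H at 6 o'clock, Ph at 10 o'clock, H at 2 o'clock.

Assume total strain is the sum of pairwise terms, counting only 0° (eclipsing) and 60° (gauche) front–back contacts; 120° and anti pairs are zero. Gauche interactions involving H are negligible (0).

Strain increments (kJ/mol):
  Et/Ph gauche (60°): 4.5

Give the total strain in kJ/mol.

This conformer (staggered): Et(240°)/Ph(300°) gauche 4.5 → 4.5 kJ/mol.

4.5 kJ/mol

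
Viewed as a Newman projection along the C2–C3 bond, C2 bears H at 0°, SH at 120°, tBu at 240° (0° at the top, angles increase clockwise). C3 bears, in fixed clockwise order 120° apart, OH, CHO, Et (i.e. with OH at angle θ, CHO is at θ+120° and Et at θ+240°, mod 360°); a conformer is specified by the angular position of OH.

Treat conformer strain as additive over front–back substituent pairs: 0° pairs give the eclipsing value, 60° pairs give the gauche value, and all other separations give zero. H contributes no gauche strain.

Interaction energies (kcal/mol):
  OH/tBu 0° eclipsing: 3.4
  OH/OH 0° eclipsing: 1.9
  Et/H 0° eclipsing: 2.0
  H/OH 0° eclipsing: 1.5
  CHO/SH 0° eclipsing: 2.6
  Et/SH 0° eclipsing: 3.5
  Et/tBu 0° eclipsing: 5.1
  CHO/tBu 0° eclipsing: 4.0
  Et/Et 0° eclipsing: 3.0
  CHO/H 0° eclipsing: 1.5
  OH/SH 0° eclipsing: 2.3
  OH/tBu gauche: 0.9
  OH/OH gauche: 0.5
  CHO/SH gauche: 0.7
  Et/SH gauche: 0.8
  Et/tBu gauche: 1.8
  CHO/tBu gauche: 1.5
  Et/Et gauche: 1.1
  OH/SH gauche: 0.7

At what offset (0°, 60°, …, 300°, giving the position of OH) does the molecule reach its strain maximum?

OH at 0° (eclipsed): H(0°)/OH(0°) eclipsed 1.5; SH(120°)/CHO(120°) eclipsed 2.6; tBu(240°)/Et(240°) eclipsed 5.1 → 9.2 kcal/mol.
OH at 60° (staggered): SH(120°)/OH(60°) gauche 0.7; SH(120°)/CHO(180°) gauche 0.7; tBu(240°)/CHO(180°) gauche 1.5; tBu(240°)/Et(300°) gauche 1.8 → 4.7 kcal/mol.
OH at 120° (eclipsed): H(0°)/Et(0°) eclipsed 2.0; SH(120°)/OH(120°) eclipsed 2.3; tBu(240°)/CHO(240°) eclipsed 4.0 → 8.3 kcal/mol.
OH at 180° (staggered): SH(120°)/OH(180°) gauche 0.7; SH(120°)/Et(60°) gauche 0.8; tBu(240°)/OH(180°) gauche 0.9; tBu(240°)/CHO(300°) gauche 1.5 → 3.9 kcal/mol.
OH at 240° (eclipsed): H(0°)/CHO(0°) eclipsed 1.5; SH(120°)/Et(120°) eclipsed 3.5; tBu(240°)/OH(240°) eclipsed 3.4 → 8.4 kcal/mol.
OH at 300° (staggered): SH(120°)/CHO(60°) gauche 0.7; SH(120°)/Et(180°) gauche 0.8; tBu(240°)/OH(300°) gauche 0.9; tBu(240°)/Et(180°) gauche 1.8 → 4.2 kcal/mol.
The maximum (9.2 kcal/mol) occurs with OH at 0°.

0°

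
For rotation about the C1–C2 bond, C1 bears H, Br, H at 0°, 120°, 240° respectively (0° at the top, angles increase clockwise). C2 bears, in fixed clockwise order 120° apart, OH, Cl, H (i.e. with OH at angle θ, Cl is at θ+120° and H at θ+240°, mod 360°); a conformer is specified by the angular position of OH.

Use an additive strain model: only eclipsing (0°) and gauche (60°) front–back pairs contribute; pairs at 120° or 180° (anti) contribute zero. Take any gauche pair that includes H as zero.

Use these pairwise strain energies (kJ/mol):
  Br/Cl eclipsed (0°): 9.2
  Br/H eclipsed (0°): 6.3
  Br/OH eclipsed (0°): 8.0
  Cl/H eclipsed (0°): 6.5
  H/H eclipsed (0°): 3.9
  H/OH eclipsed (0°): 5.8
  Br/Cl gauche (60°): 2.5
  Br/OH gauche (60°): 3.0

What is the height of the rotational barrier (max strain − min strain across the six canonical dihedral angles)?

16.4 kJ/mol

OH at 0° (eclipsed): H(0°)/OH(0°) eclipsed 5.8; Br(120°)/Cl(120°) eclipsed 9.2; H(240°)/H(240°) eclipsed 3.9 → 18.9 kJ/mol.
OH at 60° (staggered): Br(120°)/OH(60°) gauche 3.0; Br(120°)/Cl(180°) gauche 2.5 → 5.5 kJ/mol.
OH at 120° (eclipsed): H(0°)/H(0°) eclipsed 3.9; Br(120°)/OH(120°) eclipsed 8.0; H(240°)/Cl(240°) eclipsed 6.5 → 18.4 kJ/mol.
OH at 180° (staggered): Br(120°)/OH(180°) gauche 3.0 → 3.0 kJ/mol.
OH at 240° (eclipsed): H(0°)/Cl(0°) eclipsed 6.5; Br(120°)/H(120°) eclipsed 6.3; H(240°)/OH(240°) eclipsed 5.8 → 18.6 kJ/mol.
OH at 300° (staggered): Br(120°)/Cl(60°) gauche 2.5 → 2.5 kJ/mol.
Max at 0° (18.9 kJ/mol), min at 300° (2.5 kJ/mol); barrier = 16.4 kJ/mol.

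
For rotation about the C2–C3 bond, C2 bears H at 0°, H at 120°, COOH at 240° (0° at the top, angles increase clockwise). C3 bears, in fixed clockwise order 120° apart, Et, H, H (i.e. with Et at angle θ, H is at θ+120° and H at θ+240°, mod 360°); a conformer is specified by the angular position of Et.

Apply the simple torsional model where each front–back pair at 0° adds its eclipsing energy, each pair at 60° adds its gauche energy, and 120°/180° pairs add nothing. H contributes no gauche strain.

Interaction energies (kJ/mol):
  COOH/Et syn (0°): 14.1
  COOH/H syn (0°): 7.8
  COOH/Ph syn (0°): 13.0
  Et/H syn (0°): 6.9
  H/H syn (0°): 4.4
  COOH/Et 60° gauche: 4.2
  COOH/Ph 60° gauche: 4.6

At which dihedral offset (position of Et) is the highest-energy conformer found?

Et at 0° (eclipsed): H–Et eclipsed, H–H eclipsed, COOH–H eclipsed; 6.9 + 4.4 + 7.8 = 19.1 kJ/mol.
Et at 60° (staggered): no non-H gauche contacts → 0.0 kJ/mol.
Et at 120° (eclipsed): H–H eclipsed, H–Et eclipsed, COOH–H eclipsed; 4.4 + 6.9 + 7.8 = 19.1 kJ/mol.
Et at 180° (staggered): COOH–Et gauche; 4.2 = 4.2 kJ/mol.
Et at 240° (eclipsed): H–H eclipsed, H–H eclipsed, COOH–Et eclipsed; 4.4 + 4.4 + 14.1 = 22.9 kJ/mol.
Et at 300° (staggered): COOH–Et gauche; 4.2 = 4.2 kJ/mol.
The maximum (22.9 kJ/mol) occurs with Et at 240°.

240°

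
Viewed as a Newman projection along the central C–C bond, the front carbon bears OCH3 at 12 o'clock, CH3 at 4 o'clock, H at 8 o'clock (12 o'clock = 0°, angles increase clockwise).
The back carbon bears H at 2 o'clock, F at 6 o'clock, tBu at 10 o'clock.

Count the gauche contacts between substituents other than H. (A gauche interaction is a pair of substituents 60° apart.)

2

Non-H gauche pairs: OCH3(0°)/tBu(300°); CH3(120°)/F(180°) — 2 interactions.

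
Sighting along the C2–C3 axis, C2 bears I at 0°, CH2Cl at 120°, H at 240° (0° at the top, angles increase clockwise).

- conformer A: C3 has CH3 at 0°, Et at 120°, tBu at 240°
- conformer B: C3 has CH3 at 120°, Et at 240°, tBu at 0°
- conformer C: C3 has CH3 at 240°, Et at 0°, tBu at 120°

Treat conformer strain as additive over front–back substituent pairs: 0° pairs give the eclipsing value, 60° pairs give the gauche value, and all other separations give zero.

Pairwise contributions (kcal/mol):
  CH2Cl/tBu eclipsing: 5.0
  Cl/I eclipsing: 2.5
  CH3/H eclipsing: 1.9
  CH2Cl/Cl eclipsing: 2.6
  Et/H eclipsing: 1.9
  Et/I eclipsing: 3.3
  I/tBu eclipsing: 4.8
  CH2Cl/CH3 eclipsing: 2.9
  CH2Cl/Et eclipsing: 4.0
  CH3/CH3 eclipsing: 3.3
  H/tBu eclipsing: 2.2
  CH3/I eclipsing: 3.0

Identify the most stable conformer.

A (eclipsed): I–CH3 eclipsed, CH2Cl–Et eclipsed, H–tBu eclipsed; 3.0 + 4.0 + 2.2 = 9.2 kcal/mol.
B (eclipsed): I–tBu eclipsed, CH2Cl–CH3 eclipsed, H–Et eclipsed; 4.8 + 2.9 + 1.9 = 9.6 kcal/mol.
C (eclipsed): I–Et eclipsed, CH2Cl–tBu eclipsed, H–CH3 eclipsed; 3.3 + 5.0 + 1.9 = 10.2 kcal/mol.
A has the lowest total (9.2 kcal/mol).

A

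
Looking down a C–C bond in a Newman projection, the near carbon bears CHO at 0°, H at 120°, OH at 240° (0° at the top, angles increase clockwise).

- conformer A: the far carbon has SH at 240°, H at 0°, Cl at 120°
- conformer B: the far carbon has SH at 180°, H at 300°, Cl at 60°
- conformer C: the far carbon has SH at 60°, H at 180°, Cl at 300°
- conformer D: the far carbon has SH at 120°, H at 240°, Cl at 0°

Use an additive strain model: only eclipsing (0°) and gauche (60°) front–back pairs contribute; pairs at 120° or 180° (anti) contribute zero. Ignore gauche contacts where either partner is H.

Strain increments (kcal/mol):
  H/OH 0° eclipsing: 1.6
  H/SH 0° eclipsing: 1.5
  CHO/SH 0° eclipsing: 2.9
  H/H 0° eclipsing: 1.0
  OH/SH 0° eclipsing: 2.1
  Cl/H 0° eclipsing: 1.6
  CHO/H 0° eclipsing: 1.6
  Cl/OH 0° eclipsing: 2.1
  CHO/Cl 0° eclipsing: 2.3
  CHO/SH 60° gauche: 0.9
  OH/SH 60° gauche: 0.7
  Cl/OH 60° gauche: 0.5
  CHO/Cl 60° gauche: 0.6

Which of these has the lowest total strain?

A (eclipsed): CHO–H eclipsed, H–Cl eclipsed, OH–SH eclipsed; 1.6 + 1.6 + 2.1 = 5.3 kcal/mol.
B (staggered): CHO–Cl gauche, OH–SH gauche; 0.6 + 0.7 = 1.3 kcal/mol.
C (staggered): CHO–SH gauche, CHO–Cl gauche, OH–Cl gauche; 0.9 + 0.6 + 0.5 = 2.0 kcal/mol.
D (eclipsed): CHO–Cl eclipsed, H–SH eclipsed, OH–H eclipsed; 2.3 + 1.5 + 1.6 = 5.4 kcal/mol.
B has the lowest total (1.3 kcal/mol).

B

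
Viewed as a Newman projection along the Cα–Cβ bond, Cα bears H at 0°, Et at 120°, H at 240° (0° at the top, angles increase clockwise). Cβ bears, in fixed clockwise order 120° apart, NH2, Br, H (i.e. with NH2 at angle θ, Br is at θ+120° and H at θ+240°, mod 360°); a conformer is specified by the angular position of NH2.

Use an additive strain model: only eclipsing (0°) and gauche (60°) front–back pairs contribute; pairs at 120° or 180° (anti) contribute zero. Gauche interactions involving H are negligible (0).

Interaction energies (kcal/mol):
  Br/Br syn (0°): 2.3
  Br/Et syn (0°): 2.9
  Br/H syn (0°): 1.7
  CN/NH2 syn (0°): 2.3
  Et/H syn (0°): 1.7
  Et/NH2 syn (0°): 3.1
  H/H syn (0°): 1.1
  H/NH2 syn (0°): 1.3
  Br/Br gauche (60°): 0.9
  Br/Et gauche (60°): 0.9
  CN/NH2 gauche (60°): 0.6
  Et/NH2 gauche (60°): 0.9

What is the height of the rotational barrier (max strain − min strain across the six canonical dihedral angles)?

5.0 kcal/mol

NH2 at 0° (eclipsed): H–NH2 eclipsed, Et–Br eclipsed, H–H eclipsed; 1.3 + 2.9 + 1.1 = 5.3 kcal/mol.
NH2 at 60° (staggered): Et–NH2 gauche, Et–Br gauche; 0.9 + 0.9 = 1.8 kcal/mol.
NH2 at 120° (eclipsed): H–H eclipsed, Et–NH2 eclipsed, H–Br eclipsed; 1.1 + 3.1 + 1.7 = 5.9 kcal/mol.
NH2 at 180° (staggered): Et–NH2 gauche; 0.9 = 0.9 kcal/mol.
NH2 at 240° (eclipsed): H–Br eclipsed, Et–H eclipsed, H–NH2 eclipsed; 1.7 + 1.7 + 1.3 = 4.7 kcal/mol.
NH2 at 300° (staggered): Et–Br gauche; 0.9 = 0.9 kcal/mol.
Max at 120° (5.9 kcal/mol), min at 180° (0.9 kcal/mol); barrier = 5.0 kcal/mol.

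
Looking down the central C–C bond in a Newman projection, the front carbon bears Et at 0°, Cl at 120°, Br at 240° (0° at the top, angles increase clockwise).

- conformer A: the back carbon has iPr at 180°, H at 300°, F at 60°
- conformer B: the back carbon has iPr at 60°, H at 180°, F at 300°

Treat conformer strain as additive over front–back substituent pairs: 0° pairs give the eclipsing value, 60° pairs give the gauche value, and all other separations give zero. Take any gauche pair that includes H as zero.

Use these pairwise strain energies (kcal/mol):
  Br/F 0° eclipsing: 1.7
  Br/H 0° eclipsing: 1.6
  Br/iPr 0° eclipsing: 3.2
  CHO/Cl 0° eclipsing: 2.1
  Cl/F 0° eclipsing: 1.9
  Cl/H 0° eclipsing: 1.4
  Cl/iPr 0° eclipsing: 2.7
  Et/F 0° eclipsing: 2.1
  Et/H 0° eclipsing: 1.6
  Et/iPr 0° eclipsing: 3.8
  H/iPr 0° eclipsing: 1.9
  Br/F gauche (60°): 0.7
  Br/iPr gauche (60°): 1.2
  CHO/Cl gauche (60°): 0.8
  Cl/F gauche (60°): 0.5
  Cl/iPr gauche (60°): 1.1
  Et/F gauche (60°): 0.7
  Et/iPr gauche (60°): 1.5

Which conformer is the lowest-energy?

A (staggered): Et–F gauche, Cl–iPr gauche, Cl–F gauche, Br–iPr gauche; 0.7 + 1.1 + 0.5 + 1.2 = 3.5 kcal/mol.
B (staggered): Et–iPr gauche, Et–F gauche, Cl–iPr gauche, Br–F gauche; 1.5 + 0.7 + 1.1 + 0.7 = 4.0 kcal/mol.
A has the lowest total (3.5 kcal/mol).

A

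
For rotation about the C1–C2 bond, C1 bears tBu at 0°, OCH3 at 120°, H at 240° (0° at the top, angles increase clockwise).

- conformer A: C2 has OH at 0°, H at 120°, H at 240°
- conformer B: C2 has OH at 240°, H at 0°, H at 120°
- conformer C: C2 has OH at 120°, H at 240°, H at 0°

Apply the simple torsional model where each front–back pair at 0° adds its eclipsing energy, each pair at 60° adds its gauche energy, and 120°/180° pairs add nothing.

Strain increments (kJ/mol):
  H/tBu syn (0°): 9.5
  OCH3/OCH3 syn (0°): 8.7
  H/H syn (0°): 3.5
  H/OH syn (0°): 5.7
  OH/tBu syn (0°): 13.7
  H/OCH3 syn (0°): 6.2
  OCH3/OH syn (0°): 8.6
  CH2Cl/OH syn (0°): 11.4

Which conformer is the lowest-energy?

B

A (eclipsed): tBu–OH eclipsed, OCH3–H eclipsed, H–H eclipsed; 13.7 + 6.2 + 3.5 = 23.4 kJ/mol.
B (eclipsed): tBu–H eclipsed, OCH3–H eclipsed, H–OH eclipsed; 9.5 + 6.2 + 5.7 = 21.4 kJ/mol.
C (eclipsed): tBu–H eclipsed, OCH3–OH eclipsed, H–H eclipsed; 9.5 + 8.6 + 3.5 = 21.6 kJ/mol.
B has the lowest total (21.4 kJ/mol).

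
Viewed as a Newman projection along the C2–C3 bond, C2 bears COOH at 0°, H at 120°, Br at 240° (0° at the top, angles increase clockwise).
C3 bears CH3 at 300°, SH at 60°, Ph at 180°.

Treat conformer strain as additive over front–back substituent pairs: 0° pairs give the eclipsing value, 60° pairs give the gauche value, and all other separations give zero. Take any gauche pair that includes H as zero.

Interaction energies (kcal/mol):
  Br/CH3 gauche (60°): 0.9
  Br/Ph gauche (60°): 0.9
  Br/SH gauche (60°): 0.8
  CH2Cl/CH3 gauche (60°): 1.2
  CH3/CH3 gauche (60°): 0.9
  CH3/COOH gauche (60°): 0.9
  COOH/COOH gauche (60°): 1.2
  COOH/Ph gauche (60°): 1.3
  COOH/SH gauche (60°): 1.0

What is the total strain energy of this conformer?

This conformer (staggered): COOH–CH3 gauche, COOH–SH gauche, Br–CH3 gauche, Br–Ph gauche; 0.9 + 1.0 + 0.9 + 0.9 = 3.7 kcal/mol.

3.7 kcal/mol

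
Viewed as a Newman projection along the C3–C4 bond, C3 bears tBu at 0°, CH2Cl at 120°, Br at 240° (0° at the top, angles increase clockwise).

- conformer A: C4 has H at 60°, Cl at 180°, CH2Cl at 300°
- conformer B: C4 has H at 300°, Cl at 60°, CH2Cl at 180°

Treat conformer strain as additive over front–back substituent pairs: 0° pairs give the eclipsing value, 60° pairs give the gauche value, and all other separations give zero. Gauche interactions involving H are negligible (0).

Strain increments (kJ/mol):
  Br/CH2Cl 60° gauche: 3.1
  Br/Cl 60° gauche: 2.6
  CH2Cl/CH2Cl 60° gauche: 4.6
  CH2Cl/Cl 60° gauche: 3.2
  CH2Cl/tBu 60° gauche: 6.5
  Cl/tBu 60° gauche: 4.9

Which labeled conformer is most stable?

A

A (staggered): tBu(0°)/CH2Cl(300°) gauche 6.5; CH2Cl(120°)/Cl(180°) gauche 3.2; Br(240°)/Cl(180°) gauche 2.6; Br(240°)/CH2Cl(300°) gauche 3.1 → 15.4 kJ/mol.
B (staggered): tBu(0°)/Cl(60°) gauche 4.9; CH2Cl(120°)/Cl(60°) gauche 3.2; CH2Cl(120°)/CH2Cl(180°) gauche 4.6; Br(240°)/CH2Cl(180°) gauche 3.1 → 15.8 kJ/mol.
A has the lowest total (15.4 kJ/mol).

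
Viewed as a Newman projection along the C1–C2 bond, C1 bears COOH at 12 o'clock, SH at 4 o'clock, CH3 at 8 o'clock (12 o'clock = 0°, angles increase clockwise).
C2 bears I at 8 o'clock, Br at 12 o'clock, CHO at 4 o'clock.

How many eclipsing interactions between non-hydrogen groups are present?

Non-H eclipsing pairs: COOH(0°)/Br(0°); SH(120°)/CHO(120°); CH3(240°)/I(240°) — 3 interactions.

3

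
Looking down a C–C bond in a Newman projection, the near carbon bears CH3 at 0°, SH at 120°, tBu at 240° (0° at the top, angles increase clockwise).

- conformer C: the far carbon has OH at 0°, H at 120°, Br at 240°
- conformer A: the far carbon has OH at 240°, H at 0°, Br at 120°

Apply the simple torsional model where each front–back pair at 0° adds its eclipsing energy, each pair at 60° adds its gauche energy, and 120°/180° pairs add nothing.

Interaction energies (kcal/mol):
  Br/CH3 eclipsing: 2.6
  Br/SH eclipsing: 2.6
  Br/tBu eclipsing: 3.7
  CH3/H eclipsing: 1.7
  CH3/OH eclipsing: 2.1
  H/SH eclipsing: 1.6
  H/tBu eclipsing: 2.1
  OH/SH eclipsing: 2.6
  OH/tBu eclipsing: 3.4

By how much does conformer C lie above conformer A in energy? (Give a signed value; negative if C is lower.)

C is eclipsed. CH3 at 0° is eclipsed with OH at 0° (2.1); SH at 120° is eclipsed with H at 120° (1.6); tBu at 240° is eclipsed with Br at 240° (3.7). Total 7.4 kcal/mol.
A is eclipsed. CH3 at 0° is eclipsed with H at 0° (1.7); SH at 120° is eclipsed with Br at 120° (2.6); tBu at 240° is eclipsed with OH at 240° (3.4). Total 7.7 kcal/mol.
E(C) − E(A) = 7.4 − 7.7 = -0.3 kcal/mol.

-0.3 kcal/mol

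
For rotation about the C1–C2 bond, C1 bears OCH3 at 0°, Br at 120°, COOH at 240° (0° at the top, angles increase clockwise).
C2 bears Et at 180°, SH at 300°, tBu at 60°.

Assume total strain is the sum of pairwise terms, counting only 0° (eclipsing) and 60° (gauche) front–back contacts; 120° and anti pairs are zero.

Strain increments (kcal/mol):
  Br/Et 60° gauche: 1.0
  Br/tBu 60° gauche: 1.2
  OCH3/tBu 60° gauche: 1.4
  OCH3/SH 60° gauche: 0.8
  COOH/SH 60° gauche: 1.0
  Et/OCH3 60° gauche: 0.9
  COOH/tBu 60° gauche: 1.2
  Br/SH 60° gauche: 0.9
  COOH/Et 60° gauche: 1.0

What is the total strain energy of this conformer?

This conformer (staggered): OCH3–SH gauche, OCH3–tBu gauche, Br–Et gauche, Br–tBu gauche, COOH–Et gauche, COOH–SH gauche; 0.8 + 1.4 + 1.0 + 1.2 + 1.0 + 1.0 = 6.4 kcal/mol.

6.4 kcal/mol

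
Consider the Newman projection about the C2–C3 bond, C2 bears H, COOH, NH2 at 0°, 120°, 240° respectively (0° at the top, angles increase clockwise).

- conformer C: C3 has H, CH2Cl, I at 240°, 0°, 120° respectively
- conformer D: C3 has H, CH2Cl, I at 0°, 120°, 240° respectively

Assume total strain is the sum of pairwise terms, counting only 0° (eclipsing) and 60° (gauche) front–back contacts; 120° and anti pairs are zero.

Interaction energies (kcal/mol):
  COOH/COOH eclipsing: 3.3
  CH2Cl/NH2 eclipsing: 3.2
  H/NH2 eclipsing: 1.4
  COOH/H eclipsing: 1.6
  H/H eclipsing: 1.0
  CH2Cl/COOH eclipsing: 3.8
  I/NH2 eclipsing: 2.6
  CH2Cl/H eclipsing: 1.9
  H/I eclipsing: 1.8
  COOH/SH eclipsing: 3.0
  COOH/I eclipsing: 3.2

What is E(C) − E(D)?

-0.9 kcal/mol

C (eclipsed): H–CH2Cl eclipsed, COOH–I eclipsed, NH2–H eclipsed; 1.9 + 3.2 + 1.4 = 6.5 kcal/mol.
D (eclipsed): H–H eclipsed, COOH–CH2Cl eclipsed, NH2–I eclipsed; 1.0 + 3.8 + 2.6 = 7.4 kcal/mol.
E(C) − E(D) = 6.5 − 7.4 = -0.9 kcal/mol.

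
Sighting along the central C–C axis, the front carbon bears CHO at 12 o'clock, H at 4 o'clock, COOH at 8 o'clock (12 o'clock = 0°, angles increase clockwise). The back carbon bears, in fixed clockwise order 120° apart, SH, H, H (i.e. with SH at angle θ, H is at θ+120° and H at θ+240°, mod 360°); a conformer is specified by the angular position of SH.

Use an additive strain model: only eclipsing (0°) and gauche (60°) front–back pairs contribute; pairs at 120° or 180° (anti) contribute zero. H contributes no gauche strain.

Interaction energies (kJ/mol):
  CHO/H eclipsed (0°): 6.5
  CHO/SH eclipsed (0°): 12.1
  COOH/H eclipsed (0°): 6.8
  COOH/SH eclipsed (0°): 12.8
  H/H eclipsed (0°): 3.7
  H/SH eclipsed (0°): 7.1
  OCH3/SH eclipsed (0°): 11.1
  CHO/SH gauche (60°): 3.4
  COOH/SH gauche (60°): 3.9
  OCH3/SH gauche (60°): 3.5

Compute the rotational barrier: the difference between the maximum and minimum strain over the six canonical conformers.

SH at 0° (eclipsed): CHO–SH eclipsed, H–H eclipsed, COOH–H eclipsed; 12.1 + 3.7 + 6.8 = 22.6 kJ/mol.
SH at 60° (staggered): CHO–SH gauche; 3.4 = 3.4 kJ/mol.
SH at 120° (eclipsed): CHO–H eclipsed, H–SH eclipsed, COOH–H eclipsed; 6.5 + 7.1 + 6.8 = 20.4 kJ/mol.
SH at 180° (staggered): COOH–SH gauche; 3.9 = 3.9 kJ/mol.
SH at 240° (eclipsed): CHO–H eclipsed, H–H eclipsed, COOH–SH eclipsed; 6.5 + 3.7 + 12.8 = 23.0 kJ/mol.
SH at 300° (staggered): CHO–SH gauche, COOH–SH gauche; 3.4 + 3.9 = 7.3 kJ/mol.
Max at 240° (23.0 kJ/mol), min at 60° (3.4 kJ/mol); barrier = 19.6 kJ/mol.

19.6 kJ/mol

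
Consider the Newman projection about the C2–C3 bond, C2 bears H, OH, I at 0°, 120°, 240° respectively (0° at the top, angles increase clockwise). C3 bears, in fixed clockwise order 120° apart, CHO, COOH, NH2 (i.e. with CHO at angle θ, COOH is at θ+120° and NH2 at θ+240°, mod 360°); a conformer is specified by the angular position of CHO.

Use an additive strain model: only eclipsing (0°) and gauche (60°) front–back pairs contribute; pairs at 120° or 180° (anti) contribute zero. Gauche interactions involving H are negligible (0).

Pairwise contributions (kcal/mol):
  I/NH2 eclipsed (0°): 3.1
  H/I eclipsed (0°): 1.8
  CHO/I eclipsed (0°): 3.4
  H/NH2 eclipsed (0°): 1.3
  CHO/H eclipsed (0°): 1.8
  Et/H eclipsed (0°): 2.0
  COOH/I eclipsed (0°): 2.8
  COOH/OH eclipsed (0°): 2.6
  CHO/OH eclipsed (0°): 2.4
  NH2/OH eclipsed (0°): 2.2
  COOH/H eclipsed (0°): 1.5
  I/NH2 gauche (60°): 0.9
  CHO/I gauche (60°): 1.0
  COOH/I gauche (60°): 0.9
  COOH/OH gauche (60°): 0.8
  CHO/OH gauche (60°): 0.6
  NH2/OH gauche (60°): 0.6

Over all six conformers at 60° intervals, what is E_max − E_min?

CHO at 0° (eclipsed): H–CHO eclipsed, OH–COOH eclipsed, I–NH2 eclipsed; 1.8 + 2.6 + 3.1 = 7.5 kcal/mol.
CHO at 60° (staggered): OH–CHO gauche, OH–COOH gauche, I–COOH gauche, I–NH2 gauche; 0.6 + 0.8 + 0.9 + 0.9 = 3.2 kcal/mol.
CHO at 120° (eclipsed): H–NH2 eclipsed, OH–CHO eclipsed, I–COOH eclipsed; 1.3 + 2.4 + 2.8 = 6.5 kcal/mol.
CHO at 180° (staggered): OH–CHO gauche, OH–NH2 gauche, I–CHO gauche, I–COOH gauche; 0.6 + 0.6 + 1.0 + 0.9 = 3.1 kcal/mol.
CHO at 240° (eclipsed): H–COOH eclipsed, OH–NH2 eclipsed, I–CHO eclipsed; 1.5 + 2.2 + 3.4 = 7.1 kcal/mol.
CHO at 300° (staggered): OH–COOH gauche, OH–NH2 gauche, I–CHO gauche, I–NH2 gauche; 0.8 + 0.6 + 1.0 + 0.9 = 3.3 kcal/mol.
Max at 0° (7.5 kcal/mol), min at 180° (3.1 kcal/mol); barrier = 4.4 kcal/mol.

4.4 kcal/mol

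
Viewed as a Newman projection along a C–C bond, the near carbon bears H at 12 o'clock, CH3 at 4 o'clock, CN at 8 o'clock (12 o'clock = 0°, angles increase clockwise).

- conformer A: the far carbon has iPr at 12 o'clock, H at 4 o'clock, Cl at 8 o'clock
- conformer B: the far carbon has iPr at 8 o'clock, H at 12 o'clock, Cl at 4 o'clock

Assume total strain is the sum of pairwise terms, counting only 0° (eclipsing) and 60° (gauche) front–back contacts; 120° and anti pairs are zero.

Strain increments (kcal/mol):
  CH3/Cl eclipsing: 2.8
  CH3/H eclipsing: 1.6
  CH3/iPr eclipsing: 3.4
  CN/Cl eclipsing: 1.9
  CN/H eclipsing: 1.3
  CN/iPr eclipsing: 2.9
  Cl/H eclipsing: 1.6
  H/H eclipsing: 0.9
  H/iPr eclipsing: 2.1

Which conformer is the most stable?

A

A (eclipsed): H(0°)/iPr(0°) eclipsed 2.1; CH3(120°)/H(120°) eclipsed 1.6; CN(240°)/Cl(240°) eclipsed 1.9 → 5.6 kcal/mol.
B (eclipsed): H(0°)/H(0°) eclipsed 0.9; CH3(120°)/Cl(120°) eclipsed 2.8; CN(240°)/iPr(240°) eclipsed 2.9 → 6.6 kcal/mol.
A has the lowest total (5.6 kcal/mol).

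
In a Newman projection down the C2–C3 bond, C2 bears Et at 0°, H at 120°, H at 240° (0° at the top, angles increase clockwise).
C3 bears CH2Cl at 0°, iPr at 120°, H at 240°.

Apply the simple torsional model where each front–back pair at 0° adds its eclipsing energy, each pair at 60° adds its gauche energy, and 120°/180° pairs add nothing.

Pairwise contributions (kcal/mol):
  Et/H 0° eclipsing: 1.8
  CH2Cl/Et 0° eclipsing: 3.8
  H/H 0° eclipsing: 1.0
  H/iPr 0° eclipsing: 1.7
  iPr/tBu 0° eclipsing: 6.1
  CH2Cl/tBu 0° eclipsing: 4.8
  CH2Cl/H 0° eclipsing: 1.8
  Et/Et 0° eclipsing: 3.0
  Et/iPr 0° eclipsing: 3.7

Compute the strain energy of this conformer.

This conformer (eclipsed): Et(0°)/CH2Cl(0°) eclipsed 3.8; H(120°)/iPr(120°) eclipsed 1.7; H(240°)/H(240°) eclipsed 1.0 → 6.5 kcal/mol.

6.5 kcal/mol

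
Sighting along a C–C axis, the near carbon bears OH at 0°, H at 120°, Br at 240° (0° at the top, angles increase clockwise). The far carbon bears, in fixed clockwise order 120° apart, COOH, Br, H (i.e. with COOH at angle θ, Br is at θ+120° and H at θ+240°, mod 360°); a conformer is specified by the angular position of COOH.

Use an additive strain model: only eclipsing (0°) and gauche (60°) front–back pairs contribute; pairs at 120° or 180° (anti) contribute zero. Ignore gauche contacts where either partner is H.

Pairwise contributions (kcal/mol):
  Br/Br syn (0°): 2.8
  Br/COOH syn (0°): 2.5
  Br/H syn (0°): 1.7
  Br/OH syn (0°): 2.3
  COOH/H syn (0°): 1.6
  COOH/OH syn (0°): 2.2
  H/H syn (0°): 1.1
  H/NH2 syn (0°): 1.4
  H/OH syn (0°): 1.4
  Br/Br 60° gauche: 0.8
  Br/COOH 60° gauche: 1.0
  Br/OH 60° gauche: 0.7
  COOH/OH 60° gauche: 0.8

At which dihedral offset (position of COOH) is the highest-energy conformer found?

COOH at 0° (eclipsed): OH–COOH eclipsed, H–Br eclipsed, Br–H eclipsed; 2.2 + 1.7 + 1.7 = 5.6 kcal/mol.
COOH at 60° (staggered): OH–COOH gauche, Br–Br gauche; 0.8 + 0.8 = 1.6 kcal/mol.
COOH at 120° (eclipsed): OH–H eclipsed, H–COOH eclipsed, Br–Br eclipsed; 1.4 + 1.6 + 2.8 = 5.8 kcal/mol.
COOH at 180° (staggered): OH–Br gauche, Br–COOH gauche, Br–Br gauche; 0.7 + 1.0 + 0.8 = 2.5 kcal/mol.
COOH at 240° (eclipsed): OH–Br eclipsed, H–H eclipsed, Br–COOH eclipsed; 2.3 + 1.1 + 2.5 = 5.9 kcal/mol.
COOH at 300° (staggered): OH–COOH gauche, OH–Br gauche, Br–COOH gauche; 0.8 + 0.7 + 1.0 = 2.5 kcal/mol.
The maximum (5.9 kcal/mol) occurs with COOH at 240°.

240°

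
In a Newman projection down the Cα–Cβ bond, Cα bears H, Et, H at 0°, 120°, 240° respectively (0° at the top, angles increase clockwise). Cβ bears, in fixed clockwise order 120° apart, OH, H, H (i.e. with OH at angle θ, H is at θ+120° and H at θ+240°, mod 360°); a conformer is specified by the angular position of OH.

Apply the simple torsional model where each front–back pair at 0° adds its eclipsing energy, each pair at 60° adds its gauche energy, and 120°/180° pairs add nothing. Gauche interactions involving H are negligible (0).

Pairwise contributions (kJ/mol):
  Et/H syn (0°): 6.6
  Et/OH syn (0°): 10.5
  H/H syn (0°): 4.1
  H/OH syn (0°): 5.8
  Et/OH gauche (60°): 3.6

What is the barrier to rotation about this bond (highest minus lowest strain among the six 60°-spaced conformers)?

OH at 0° is eclipsed. H at 0° is eclipsed with OH at 0° (5.8); Et at 120° is eclipsed with H at 120° (6.6); H at 240° is eclipsed with H at 240° (4.1). Total 16.5 kJ/mol.
OH at 60° is staggered. Et at 120° is gauche with OH at 60° (3.6). Total 3.6 kJ/mol.
OH at 120° is eclipsed. H at 0° is eclipsed with H at 0° (4.1); Et at 120° is eclipsed with OH at 120° (10.5); H at 240° is eclipsed with H at 240° (4.1). Total 18.7 kJ/mol.
OH at 180° is staggered. Et at 120° is gauche with OH at 180° (3.6). Total 3.6 kJ/mol.
OH at 240° is eclipsed. H at 0° is eclipsed with H at 0° (4.1); Et at 120° is eclipsed with H at 120° (6.6); H at 240° is eclipsed with OH at 240° (5.8). Total 16.5 kJ/mol.
OH at 300° (staggered): no non-H gauche contacts → 0.0 kJ/mol.
Max at 120° (18.7 kJ/mol), min at 300° (0.0 kJ/mol); barrier = 18.7 kJ/mol.

18.7 kJ/mol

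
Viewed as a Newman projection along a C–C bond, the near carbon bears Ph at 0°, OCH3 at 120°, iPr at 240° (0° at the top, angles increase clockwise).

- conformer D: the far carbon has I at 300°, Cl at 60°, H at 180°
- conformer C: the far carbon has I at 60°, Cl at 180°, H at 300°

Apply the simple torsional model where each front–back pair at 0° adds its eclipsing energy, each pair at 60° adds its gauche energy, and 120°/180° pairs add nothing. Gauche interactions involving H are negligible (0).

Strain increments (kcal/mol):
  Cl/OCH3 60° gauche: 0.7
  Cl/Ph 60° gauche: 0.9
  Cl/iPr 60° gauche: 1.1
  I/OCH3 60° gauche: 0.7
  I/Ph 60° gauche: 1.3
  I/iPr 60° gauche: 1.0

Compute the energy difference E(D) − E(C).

D (staggered): Ph(0°)/I(300°) gauche 1.3; Ph(0°)/Cl(60°) gauche 0.9; OCH3(120°)/Cl(60°) gauche 0.7; iPr(240°)/I(300°) gauche 1.0 → 3.9 kcal/mol.
C (staggered): Ph(0°)/I(60°) gauche 1.3; OCH3(120°)/I(60°) gauche 0.7; OCH3(120°)/Cl(180°) gauche 0.7; iPr(240°)/Cl(180°) gauche 1.1 → 3.8 kcal/mol.
E(D) − E(C) = 3.9 − 3.8 = +0.1 kcal/mol.

+0.1 kcal/mol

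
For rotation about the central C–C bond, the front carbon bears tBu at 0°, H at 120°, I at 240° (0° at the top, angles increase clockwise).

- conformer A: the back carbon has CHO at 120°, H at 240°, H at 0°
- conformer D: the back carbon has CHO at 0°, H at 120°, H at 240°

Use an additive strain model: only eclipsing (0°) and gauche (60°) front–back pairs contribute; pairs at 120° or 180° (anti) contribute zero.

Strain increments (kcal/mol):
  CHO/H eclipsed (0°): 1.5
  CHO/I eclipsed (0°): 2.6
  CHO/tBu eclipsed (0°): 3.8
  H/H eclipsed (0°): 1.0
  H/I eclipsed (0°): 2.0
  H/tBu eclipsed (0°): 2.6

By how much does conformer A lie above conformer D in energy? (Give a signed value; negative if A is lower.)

A is eclipsed. tBu at 0° is eclipsed with H at 0° (2.6); H at 120° is eclipsed with CHO at 120° (1.5); I at 240° is eclipsed with H at 240° (2.0). Total 6.1 kcal/mol.
D is eclipsed. tBu at 0° is eclipsed with CHO at 0° (3.8); H at 120° is eclipsed with H at 120° (1.0); I at 240° is eclipsed with H at 240° (2.0). Total 6.8 kcal/mol.
E(A) − E(D) = 6.1 − 6.8 = -0.7 kcal/mol.

-0.7 kcal/mol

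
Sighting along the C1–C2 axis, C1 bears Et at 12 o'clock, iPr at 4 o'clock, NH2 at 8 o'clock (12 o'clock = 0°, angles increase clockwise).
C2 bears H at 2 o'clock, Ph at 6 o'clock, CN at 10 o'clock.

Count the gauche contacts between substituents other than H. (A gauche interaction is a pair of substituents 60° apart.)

Non-H gauche pairs: Et(0°)/CN(300°); iPr(120°)/Ph(180°); NH2(240°)/Ph(180°); NH2(240°)/CN(300°) — 4 interactions.

4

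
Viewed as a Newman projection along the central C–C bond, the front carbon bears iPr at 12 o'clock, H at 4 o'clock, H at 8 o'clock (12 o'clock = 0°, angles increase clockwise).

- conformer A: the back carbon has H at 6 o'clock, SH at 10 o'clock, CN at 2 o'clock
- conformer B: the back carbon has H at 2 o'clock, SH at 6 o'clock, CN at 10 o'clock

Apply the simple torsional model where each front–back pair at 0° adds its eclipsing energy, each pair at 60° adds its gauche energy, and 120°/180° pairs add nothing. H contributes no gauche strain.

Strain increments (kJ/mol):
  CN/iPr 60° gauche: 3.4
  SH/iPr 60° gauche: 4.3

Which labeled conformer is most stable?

A is staggered. iPr at 0° is gauche with SH at 300° (4.3); iPr at 0° is gauche with CN at 60° (3.4). Total 7.7 kJ/mol.
B is staggered. iPr at 0° is gauche with CN at 300° (3.4). Total 3.4 kJ/mol.
B has the lowest total (3.4 kJ/mol).

B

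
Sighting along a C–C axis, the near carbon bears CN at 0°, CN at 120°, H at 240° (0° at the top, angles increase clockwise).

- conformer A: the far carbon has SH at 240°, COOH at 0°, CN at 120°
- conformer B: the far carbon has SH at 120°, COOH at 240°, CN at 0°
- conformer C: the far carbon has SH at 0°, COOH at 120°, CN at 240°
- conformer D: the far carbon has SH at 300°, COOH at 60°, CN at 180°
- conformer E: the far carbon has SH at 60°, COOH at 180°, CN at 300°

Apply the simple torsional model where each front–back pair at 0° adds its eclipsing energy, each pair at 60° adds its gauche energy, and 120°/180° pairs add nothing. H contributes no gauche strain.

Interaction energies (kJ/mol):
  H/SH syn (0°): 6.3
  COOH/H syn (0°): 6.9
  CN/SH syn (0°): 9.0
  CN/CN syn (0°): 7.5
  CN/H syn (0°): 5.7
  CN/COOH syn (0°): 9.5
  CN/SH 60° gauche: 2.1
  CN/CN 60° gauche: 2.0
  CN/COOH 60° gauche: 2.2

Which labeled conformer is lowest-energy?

E

A is eclipsed. CN at 0° is eclipsed with COOH at 0° (9.5); CN at 120° is eclipsed with CN at 120° (7.5); H at 240° is eclipsed with SH at 240° (6.3). Total 23.3 kJ/mol.
B is eclipsed. CN at 0° is eclipsed with CN at 0° (7.5); CN at 120° is eclipsed with SH at 120° (9.0); H at 240° is eclipsed with COOH at 240° (6.9). Total 23.4 kJ/mol.
C is eclipsed. CN at 0° is eclipsed with SH at 0° (9.0); CN at 120° is eclipsed with COOH at 120° (9.5); H at 240° is eclipsed with CN at 240° (5.7). Total 24.2 kJ/mol.
D is staggered. CN at 0° is gauche with SH at 300° (2.1); CN at 0° is gauche with COOH at 60° (2.2); CN at 120° is gauche with COOH at 60° (2.2); CN at 120° is gauche with CN at 180° (2.0). Total 8.5 kJ/mol.
E is staggered. CN at 0° is gauche with SH at 60° (2.1); CN at 0° is gauche with CN at 300° (2.0); CN at 120° is gauche with SH at 60° (2.1); CN at 120° is gauche with COOH at 180° (2.2). Total 8.4 kJ/mol.
E has the lowest total (8.4 kJ/mol).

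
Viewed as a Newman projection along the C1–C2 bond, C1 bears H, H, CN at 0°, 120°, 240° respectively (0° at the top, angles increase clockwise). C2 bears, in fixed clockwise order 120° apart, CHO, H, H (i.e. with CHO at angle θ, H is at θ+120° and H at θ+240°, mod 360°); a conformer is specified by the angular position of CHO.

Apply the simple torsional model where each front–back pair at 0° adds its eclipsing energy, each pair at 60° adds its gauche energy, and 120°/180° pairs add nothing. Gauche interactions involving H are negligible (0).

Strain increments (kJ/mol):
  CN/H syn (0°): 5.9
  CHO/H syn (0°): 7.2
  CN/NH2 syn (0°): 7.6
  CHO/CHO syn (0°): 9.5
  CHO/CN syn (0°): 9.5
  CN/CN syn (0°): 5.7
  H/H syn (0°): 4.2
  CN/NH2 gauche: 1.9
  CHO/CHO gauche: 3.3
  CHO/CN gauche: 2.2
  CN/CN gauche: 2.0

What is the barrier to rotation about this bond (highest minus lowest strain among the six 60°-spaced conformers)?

17.9 kJ/mol

CHO at 0° (eclipsed): H(0°)/CHO(0°) eclipsed 7.2; H(120°)/H(120°) eclipsed 4.2; CN(240°)/H(240°) eclipsed 5.9 → 17.3 kJ/mol.
CHO at 60° (staggered): no non-H gauche contacts → 0.0 kJ/mol.
CHO at 120° (eclipsed): H(0°)/H(0°) eclipsed 4.2; H(120°)/CHO(120°) eclipsed 7.2; CN(240°)/H(240°) eclipsed 5.9 → 17.3 kJ/mol.
CHO at 180° (staggered): CN(240°)/CHO(180°) gauche 2.2 → 2.2 kJ/mol.
CHO at 240° (eclipsed): H(0°)/H(0°) eclipsed 4.2; H(120°)/H(120°) eclipsed 4.2; CN(240°)/CHO(240°) eclipsed 9.5 → 17.9 kJ/mol.
CHO at 300° (staggered): CN(240°)/CHO(300°) gauche 2.2 → 2.2 kJ/mol.
Max at 240° (17.9 kJ/mol), min at 60° (0.0 kJ/mol); barrier = 17.9 kJ/mol.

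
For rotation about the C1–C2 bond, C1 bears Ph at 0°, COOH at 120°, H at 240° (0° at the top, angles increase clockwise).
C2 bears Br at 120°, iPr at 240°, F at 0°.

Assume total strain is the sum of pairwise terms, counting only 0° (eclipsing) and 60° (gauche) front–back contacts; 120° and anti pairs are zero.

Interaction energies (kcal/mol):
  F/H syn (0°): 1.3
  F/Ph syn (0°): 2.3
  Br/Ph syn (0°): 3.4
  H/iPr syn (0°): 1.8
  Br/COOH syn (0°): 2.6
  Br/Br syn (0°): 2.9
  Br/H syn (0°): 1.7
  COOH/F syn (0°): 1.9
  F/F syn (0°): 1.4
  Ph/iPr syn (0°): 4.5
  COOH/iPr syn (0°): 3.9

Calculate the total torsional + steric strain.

6.7 kcal/mol

This conformer (eclipsed): Ph–F eclipsed, COOH–Br eclipsed, H–iPr eclipsed; 2.3 + 2.6 + 1.8 = 6.7 kcal/mol.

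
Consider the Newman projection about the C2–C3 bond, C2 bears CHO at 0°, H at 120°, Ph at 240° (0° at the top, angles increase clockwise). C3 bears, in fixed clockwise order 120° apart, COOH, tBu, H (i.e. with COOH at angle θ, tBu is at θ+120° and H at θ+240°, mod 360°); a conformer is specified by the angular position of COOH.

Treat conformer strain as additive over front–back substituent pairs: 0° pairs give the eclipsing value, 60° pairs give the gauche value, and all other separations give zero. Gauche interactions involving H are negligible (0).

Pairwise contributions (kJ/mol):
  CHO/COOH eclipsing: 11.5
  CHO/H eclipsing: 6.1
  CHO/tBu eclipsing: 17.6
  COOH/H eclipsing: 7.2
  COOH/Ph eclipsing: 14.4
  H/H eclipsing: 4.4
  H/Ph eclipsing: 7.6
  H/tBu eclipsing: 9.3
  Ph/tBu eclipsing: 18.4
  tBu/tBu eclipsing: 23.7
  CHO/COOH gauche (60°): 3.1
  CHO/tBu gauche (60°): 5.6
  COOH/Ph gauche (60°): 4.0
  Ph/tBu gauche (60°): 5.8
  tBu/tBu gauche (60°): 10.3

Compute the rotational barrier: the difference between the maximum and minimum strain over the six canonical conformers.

COOH at 0° (eclipsed): CHO–COOH eclipsed, H–tBu eclipsed, Ph–H eclipsed; 11.5 + 9.3 + 7.6 = 28.4 kJ/mol.
COOH at 60° (staggered): CHO–COOH gauche, Ph–tBu gauche; 3.1 + 5.8 = 8.9 kJ/mol.
COOH at 120° (eclipsed): CHO–H eclipsed, H–COOH eclipsed, Ph–tBu eclipsed; 6.1 + 7.2 + 18.4 = 31.7 kJ/mol.
COOH at 180° (staggered): CHO–tBu gauche, Ph–COOH gauche, Ph–tBu gauche; 5.6 + 4.0 + 5.8 = 15.4 kJ/mol.
COOH at 240° (eclipsed): CHO–tBu eclipsed, H–H eclipsed, Ph–COOH eclipsed; 17.6 + 4.4 + 14.4 = 36.4 kJ/mol.
COOH at 300° (staggered): CHO–COOH gauche, CHO–tBu gauche, Ph–COOH gauche; 3.1 + 5.6 + 4.0 = 12.7 kJ/mol.
Max at 240° (36.4 kJ/mol), min at 60° (8.9 kJ/mol); barrier = 27.5 kJ/mol.

27.5 kJ/mol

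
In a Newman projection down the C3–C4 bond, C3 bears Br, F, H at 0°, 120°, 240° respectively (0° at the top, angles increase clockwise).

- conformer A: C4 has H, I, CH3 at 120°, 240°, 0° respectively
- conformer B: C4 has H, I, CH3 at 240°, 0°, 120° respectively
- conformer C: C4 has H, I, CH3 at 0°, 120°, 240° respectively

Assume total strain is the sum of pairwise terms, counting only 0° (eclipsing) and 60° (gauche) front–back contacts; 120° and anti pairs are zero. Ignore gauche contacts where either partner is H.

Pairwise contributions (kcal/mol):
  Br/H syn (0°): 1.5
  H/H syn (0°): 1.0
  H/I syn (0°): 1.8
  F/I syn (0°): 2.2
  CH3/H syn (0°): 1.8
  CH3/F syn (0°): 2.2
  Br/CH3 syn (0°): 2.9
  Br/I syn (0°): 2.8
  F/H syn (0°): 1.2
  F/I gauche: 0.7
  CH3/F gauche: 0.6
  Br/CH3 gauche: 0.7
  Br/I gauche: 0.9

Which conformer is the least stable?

A (eclipsed): Br(0°)/CH3(0°) eclipsed 2.9; F(120°)/H(120°) eclipsed 1.2; H(240°)/I(240°) eclipsed 1.8 → 5.9 kcal/mol.
B (eclipsed): Br(0°)/I(0°) eclipsed 2.8; F(120°)/CH3(120°) eclipsed 2.2; H(240°)/H(240°) eclipsed 1.0 → 6.0 kcal/mol.
C (eclipsed): Br(0°)/H(0°) eclipsed 1.5; F(120°)/I(120°) eclipsed 2.2; H(240°)/CH3(240°) eclipsed 1.8 → 5.5 kcal/mol.
B has the highest total (6.0 kcal/mol).

B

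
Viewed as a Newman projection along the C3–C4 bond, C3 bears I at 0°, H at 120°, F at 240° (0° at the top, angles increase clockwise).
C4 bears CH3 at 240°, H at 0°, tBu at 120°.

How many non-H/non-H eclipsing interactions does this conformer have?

Non-H eclipsing pairs: F(240°)/CH3(240°) — 1 interaction.

1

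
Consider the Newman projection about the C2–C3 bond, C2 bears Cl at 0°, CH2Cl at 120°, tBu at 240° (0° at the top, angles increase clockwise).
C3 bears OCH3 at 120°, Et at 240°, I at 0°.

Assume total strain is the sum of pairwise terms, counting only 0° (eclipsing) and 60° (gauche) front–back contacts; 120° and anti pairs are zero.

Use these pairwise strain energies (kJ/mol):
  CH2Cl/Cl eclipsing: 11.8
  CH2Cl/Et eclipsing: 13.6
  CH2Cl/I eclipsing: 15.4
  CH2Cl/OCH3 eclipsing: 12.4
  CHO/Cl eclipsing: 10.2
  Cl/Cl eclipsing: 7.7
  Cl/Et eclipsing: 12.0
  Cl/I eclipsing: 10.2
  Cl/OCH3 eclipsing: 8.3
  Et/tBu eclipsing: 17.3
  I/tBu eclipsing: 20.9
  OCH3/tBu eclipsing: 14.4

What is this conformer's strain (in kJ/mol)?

39.9 kJ/mol

This conformer (eclipsed): Cl(0°)/I(0°) eclipsed 10.2; CH2Cl(120°)/OCH3(120°) eclipsed 12.4; tBu(240°)/Et(240°) eclipsed 17.3 → 39.9 kJ/mol.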